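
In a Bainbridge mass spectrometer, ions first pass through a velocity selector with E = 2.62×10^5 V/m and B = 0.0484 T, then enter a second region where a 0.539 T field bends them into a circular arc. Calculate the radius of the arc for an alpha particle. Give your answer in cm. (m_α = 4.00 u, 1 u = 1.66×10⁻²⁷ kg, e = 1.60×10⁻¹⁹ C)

The selector passes v = E/B = 2.62×10^5/0.0484 = 5.41×10^6 m/s.
In the deflection region, r = mv/(qB₂) = (6.64×10^-27)(5.41×10^6) / [(2×1.60×10^-19)(0.539)] = 0.208 m.

r ≈ 20.8 cm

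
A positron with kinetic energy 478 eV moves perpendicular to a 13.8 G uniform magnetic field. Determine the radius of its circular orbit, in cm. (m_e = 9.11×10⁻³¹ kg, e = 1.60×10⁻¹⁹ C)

r ≈ 5.35 cm

Convert the energy: K = 478 eV = 7.65×10^-17 J.
v = √(2K/m) = √(2·7.65×10^-17/9.11×10^-31) = 1.30×10^7 m/s.
r = mv/(qB) = (9.11×10^-31)(1.30×10^7) / [(1×1.60×10^-19)(1.38×10^-3)] = 0.0535 m.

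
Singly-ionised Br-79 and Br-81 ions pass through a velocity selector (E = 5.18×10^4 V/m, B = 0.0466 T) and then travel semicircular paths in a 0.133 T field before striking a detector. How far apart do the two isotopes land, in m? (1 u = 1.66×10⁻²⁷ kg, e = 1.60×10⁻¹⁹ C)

Both emerge at v = E/B₁ = 1.11×10^6 m/s.
r = mv/(qB₂), so r₁ = 6.850 m and r₂ = 7.024 m, giving Δr = 0.173 m.
After a semicircle each ion lands a diameter 2r from the entry slit, so the separation is 2Δr = 0.347 m.

Δd ≈ 0.347 m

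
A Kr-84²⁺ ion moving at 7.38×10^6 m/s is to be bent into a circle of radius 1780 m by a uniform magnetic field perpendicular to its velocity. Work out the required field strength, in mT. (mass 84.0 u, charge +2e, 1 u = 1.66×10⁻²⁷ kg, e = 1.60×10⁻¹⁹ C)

qvB = mv²/r gives B = mv/(qr).
B = (1.39×10^-25)(7.38×10^6) / [(2×1.60×10^-19)(1780)] = 1.81×10^-3 T.

B ≈ 1.81 mT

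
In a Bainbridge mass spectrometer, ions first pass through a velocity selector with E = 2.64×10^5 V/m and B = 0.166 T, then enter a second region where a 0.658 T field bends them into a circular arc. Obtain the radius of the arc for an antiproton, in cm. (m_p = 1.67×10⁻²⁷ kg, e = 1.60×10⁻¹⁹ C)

r ≈ 2.52 cm

The selector passes v = E/B = 2.64×10^5/0.166 = 1.59×10^6 m/s.
In the deflection region, r = mv/(qB₂) = (1.67×10^-27)(1.59×10^6) / [(1×1.60×10^-19)(0.658)] = 0.0252 m.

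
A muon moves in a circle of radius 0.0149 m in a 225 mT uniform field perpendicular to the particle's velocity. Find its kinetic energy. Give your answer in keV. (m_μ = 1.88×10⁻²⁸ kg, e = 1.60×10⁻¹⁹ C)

K ≈ 4.78 keV

v = qBr/m = (1×1.60×10^-19)(0.225)(0.0149) / (1.88×10^-28) = 2.85×10^6 m/s.
K = ½mv² = 0.5·(1.88×10^-28)·(2.85×10^6)² = 7.65×10^-16 J = 4.78 keV.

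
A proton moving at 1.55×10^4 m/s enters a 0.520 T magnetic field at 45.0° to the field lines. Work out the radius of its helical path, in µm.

r ≈ 220 µm

Only the perpendicular component v⊥ = v sin45.0° = 1.10×10^4 m/s is bent by the field.
r = m v⊥ /(qB) = (1.67×10^-27)(1.10×10^4) / [(1×1.60×10^-19)(0.520)] = 2.20×10^-4 m.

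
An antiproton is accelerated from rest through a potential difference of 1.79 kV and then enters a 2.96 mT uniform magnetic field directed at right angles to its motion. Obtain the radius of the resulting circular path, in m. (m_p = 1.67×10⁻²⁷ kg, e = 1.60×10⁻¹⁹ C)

r ≈ 2.07 m

The kinetic energy gained is K = qV = (1×1.60×10^-19)(1790) = 2.86×10^-16 J.
v = √(2K/m) = 5.86×10^5 m/s.
r = mv/(qB) = (1.67×10^-27)(5.86×10^5) / [(1×1.60×10^-19)(2.96×10^-3)] = 2.07 m.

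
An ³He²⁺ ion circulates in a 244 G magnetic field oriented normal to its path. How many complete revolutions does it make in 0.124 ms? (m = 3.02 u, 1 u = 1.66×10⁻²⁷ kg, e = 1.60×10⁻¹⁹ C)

N = 30

T = 2πm/(qB) = 2π(5.0132×10^-27) / [(2×1.60×10^-19)(0.0244)] = 4.0342×10^-6 s.
N = t/T = 1.24×10^-4 / 4.0342×10^-6 ≈ 30.74, so 30 complete revolutions.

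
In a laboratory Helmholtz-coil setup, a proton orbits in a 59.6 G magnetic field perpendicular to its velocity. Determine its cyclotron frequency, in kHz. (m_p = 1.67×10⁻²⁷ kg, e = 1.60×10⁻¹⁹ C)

f = qB/(2πm) = (1×1.60×10^-19)(5.96×10^-3) / [2π(1.67×10^-27)] = 9.09×10^4 Hz.

f ≈ 90.9 kHz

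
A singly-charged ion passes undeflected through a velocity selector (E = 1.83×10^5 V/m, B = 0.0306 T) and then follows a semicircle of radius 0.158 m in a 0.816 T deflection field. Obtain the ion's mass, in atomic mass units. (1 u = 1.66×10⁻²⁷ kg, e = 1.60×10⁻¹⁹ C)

m ≈ 2.08 u

v = E/B₁ = 5.98×10^6 m/s.
From r = mv/(qB₂), m = qB₂r/v = (1×1.60×10^-19)(0.816)(0.158) / (5.98×10^6) = 3.45×10^-27 kg.
In atomic mass units: m = 3.45×10^-27 / 1.66×10^-27 = 2.08 u.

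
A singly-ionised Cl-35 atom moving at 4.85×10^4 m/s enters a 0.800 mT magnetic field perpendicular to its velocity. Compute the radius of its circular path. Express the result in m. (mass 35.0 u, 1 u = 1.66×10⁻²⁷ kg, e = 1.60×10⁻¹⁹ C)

r ≈ 22.0 m

The magnetic force provides the centripetal force: qvB = mv²/r, so r = mv/(qB).
r = (5.81×10^-26 kg)(4.85×10^4 m/s) / [(1×1.60×10^-19 C)(8.00×10^-4 T)] = 22.0 m.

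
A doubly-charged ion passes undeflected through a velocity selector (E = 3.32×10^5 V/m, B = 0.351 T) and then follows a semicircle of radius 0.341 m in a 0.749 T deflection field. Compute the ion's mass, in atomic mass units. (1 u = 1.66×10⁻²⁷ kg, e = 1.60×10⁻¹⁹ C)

v = E/B₁ = 9.46×10^5 m/s.
From r = mv/(qB₂), m = qB₂r/v = (2×1.60×10^-19)(0.749)(0.341) / (9.46×10^5) = 8.64×10^-26 kg.
In atomic mass units: m = 8.64×10^-26 / 1.66×10^-27 = 52.1 u.

m ≈ 52.1 u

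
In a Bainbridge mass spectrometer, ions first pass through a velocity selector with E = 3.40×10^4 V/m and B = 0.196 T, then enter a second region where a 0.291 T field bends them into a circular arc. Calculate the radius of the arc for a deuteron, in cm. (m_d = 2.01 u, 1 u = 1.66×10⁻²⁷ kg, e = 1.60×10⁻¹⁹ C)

r ≈ 1.24 cm

The selector passes v = E/B = 3.40×10^4/0.196 = 1.73×10^5 m/s.
In the deflection region, r = mv/(qB₂) = (3.34×10^-27)(1.73×10^5) / [(1×1.60×10^-19)(0.291)] = 0.0124 m.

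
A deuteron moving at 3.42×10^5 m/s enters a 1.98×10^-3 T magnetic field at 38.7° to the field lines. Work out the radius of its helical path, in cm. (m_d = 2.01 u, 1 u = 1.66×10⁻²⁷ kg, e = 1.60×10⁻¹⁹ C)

r ≈ 225 cm

Only the perpendicular component v⊥ = v sin38.7° = 2.14×10^5 m/s is bent by the field.
r = m v⊥ /(qB) = (3.34×10^-27)(2.14×10^5) / [(1×1.60×10^-19)(1.98×10^-3)] = 2.25 m.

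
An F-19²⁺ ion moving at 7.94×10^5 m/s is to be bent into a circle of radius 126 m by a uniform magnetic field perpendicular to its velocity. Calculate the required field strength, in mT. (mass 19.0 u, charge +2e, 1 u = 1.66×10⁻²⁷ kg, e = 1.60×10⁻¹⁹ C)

B ≈ 0.621 mT

qvB = mv²/r gives B = mv/(qr).
B = (3.15×10^-26)(7.94×10^5) / [(2×1.60×10^-19)(126)] = 6.21×10^-4 T.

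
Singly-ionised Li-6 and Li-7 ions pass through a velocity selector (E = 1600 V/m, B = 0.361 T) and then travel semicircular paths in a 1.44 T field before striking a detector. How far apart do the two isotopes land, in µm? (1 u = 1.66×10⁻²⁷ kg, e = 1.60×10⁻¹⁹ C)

Both emerge at v = E/B₁ = 4430 m/s.
r = mv/(qB₂), so r₁ = 1.916×10^-4 m and r₂ = 2.235×10^-4 m, giving Δr = 3.19×10^-5 m.
After a semicircle each ion lands a diameter 2r from the entry slit, so the separation is 2Δr = 6.39×10^-5 m.

Δd ≈ 63.9 µm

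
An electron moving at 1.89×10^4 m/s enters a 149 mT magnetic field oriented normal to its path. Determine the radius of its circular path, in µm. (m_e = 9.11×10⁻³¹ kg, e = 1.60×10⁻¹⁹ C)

The magnetic force provides the centripetal force: qvB = mv²/r, so r = mv/(qB).
r = (9.11×10^-31 kg)(1.89×10^4 m/s) / [(1×1.60×10^-19 C)(0.149 T)] = 7.22×10^-7 m.

r ≈ 0.722 µm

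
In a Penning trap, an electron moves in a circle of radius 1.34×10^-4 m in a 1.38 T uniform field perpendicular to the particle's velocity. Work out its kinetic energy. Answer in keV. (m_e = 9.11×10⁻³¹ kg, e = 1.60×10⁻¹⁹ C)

v = qBr/m = (1×1.60×10^-19)(1.38)(1.34×10^-4) / (9.11×10^-31) = 3.25×10^7 m/s.
K = ½mv² = 0.5·(9.11×10^-31)·(3.25×10^7)² = 4.80×10^-16 J = 3.00 keV.

K ≈ 3.00 keV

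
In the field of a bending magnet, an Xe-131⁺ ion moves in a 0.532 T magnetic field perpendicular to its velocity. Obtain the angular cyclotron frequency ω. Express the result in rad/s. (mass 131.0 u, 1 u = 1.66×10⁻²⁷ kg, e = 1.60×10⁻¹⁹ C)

ω = qB/m = (1×1.60×10^-19)(0.532) / (2.17×10^-25) = 3.91×10^5 rad/s.

ω ≈ 3.91×10^5 rad/s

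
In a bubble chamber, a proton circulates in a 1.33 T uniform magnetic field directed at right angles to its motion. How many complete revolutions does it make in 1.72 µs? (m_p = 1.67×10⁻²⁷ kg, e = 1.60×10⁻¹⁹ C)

N = 34

T = 2πm/(qB) = 2π(1.67×10^-27) / [(1×1.60×10^-19)(1.33)] = 4.9309×10^-8 s.
N = t/T = 1.72×10^-6 / 4.9309×10^-8 ≈ 34.88, so 34 complete revolutions.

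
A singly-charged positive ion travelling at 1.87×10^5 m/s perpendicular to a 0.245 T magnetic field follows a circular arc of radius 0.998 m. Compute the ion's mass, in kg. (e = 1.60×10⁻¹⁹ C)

qvB = mv²/r ⇒ m = qBr/v.
m = (1×1.60×10^-19)(0.245)(0.998) / (1.87×10^5) = 2.09×10^-25 kg.

m ≈ 2.09×10^-25 kg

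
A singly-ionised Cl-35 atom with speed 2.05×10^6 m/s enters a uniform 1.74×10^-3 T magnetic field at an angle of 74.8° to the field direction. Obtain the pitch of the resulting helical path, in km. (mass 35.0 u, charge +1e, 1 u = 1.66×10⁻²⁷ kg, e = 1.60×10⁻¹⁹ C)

The velocity component along B is v∥ = v cos74.8° = 5.37×10^5 m/s.
The cyclotron period T = 2πm/(qB) = 1.31×10^-3 s is set by m, q, B alone.
Pitch = v∥·T = (5.37×10^5)(1.31×10^-3) = 705 m.

pitch ≈ 0.705 km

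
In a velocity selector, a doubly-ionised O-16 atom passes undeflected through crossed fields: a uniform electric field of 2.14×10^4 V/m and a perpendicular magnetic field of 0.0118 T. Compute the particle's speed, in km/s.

For zero net force, qE = qvB, so v = E/B.
v = (2.14×10^4) / (0.0118) = 1.81×10^6 m/s.

v ≈ 1810 km/s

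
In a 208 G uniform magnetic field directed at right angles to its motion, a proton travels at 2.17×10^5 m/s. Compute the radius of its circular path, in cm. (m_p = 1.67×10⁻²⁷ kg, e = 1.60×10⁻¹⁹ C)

r ≈ 10.9 cm

The magnetic force provides the centripetal force: qvB = mv²/r, so r = mv/(qB).
r = (1.67×10^-27 kg)(2.17×10^5 m/s) / [(1×1.60×10^-19 C)(0.0208 T)] = 0.109 m.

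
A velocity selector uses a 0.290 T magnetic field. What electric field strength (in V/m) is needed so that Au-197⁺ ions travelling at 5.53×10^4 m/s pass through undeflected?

qE = qvB ⇒ E = vB = (5.53×10^4)(0.290) = 1.60×10^4 V/m.

E ≈ 1.60×10^4 V/m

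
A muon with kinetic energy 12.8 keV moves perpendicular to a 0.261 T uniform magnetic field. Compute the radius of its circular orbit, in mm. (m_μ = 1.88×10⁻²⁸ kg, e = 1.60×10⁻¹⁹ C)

Convert the energy: K = 12.8 keV = 2.05×10^-15 J.
v = √(2K/m) = √(2·2.05×10^-15/1.88×10^-28) = 4.67×10^6 m/s.
r = mv/(qB) = (1.88×10^-28)(4.67×10^6) / [(1×1.60×10^-19)(0.261)] = 0.0210 m.

r ≈ 21.0 mm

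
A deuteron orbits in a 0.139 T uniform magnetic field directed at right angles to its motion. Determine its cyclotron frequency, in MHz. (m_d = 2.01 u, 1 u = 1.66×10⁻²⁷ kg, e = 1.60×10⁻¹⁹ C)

f ≈ 1.06 MHz

f = qB/(2πm) = (1×1.60×10^-19)(0.139) / [2π(3.34×10^-27)] = 1.06×10^6 Hz.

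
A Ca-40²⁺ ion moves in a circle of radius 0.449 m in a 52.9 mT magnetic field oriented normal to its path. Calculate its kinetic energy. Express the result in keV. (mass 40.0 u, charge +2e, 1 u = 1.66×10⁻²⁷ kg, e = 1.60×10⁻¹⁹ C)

K ≈ 2.72 keV

v = qBr/m = (2×1.60×10^-19)(0.0529)(0.449) / (6.64×10^-26) = 1.14×10^5 m/s.
K = ½mv² = 0.5·(6.64×10^-26)·(1.14×10^5)² = 4.35×10^-16 J = 2.72 keV.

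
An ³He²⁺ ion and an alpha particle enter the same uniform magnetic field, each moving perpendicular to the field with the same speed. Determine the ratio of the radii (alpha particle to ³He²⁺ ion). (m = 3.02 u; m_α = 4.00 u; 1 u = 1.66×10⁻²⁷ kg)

r = mv/(qB) ⇒ at equal v, r ∝ m/q.
r_{alpha particle}/r_{³He²⁺ ion} = 1.32.

ratio ≈ 1.32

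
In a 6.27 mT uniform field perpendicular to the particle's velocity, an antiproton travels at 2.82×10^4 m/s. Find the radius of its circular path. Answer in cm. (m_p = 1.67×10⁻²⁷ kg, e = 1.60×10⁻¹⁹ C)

r ≈ 4.69 cm

The magnetic force provides the centripetal force: qvB = mv²/r, so r = mv/(qB).
r = (1.67×10^-27 kg)(2.82×10^4 m/s) / [(1×1.60×10^-19 C)(6.27×10^-3 T)] = 0.0469 m.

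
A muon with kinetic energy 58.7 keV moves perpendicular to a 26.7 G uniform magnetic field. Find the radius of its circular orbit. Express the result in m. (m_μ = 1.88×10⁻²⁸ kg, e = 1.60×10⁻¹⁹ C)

r ≈ 4.40 m

Convert the energy: K = 58.7 keV = 9.39×10^-15 J.
v = √(2K/m) = √(2·9.39×10^-15/1.88×10^-28) = 10.00×10^6 m/s.
r = mv/(qB) = (1.88×10^-28)(10.00×10^6) / [(1×1.60×10^-19)(2.67×10^-3)] = 4.40 m.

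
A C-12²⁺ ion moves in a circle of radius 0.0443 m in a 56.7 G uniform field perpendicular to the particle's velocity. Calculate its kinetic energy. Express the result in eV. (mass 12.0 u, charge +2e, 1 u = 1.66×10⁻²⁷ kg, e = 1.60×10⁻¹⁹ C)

v = qBr/m = (2×1.60×10^-19)(5.67×10^-3)(0.0443) / (1.99×10^-26) = 4040 m/s.
K = ½mv² = 0.5·(1.99×10^-26)·(4040)² = 1.62×10^-19 J = 1.01 eV.

K ≈ 1.01 eV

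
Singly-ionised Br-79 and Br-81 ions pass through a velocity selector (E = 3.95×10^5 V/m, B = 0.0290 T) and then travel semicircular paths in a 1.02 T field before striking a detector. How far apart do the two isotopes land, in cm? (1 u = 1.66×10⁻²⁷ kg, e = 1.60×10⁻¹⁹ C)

Δd ≈ 55.4 cm

Both emerge at v = E/B₁ = 1.36×10^7 m/s.
r = mv/(qB₂), so r₁ = 10.945 m and r₂ = 11.222 m, giving Δr = 0.277 m.
After a semicircle each ion lands a diameter 2r from the entry slit, so the separation is 2Δr = 0.554 m.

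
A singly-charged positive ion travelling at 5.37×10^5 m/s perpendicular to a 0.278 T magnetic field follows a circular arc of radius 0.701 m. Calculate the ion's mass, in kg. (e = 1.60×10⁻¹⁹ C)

qvB = mv²/r ⇒ m = qBr/v.
m = (1×1.60×10^-19)(0.278)(0.701) / (5.37×10^5) = 5.81×10^-26 kg.

m ≈ 5.81×10^-26 kg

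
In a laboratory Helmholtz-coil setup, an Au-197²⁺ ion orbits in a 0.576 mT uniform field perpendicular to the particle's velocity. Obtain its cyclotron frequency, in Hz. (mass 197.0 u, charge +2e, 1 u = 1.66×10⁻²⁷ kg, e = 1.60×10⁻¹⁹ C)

f ≈ 89.7 Hz

f = qB/(2πm) = (2×1.60×10^-19)(5.76×10^-4) / [2π(3.27×10^-25)] = 89.7 Hz.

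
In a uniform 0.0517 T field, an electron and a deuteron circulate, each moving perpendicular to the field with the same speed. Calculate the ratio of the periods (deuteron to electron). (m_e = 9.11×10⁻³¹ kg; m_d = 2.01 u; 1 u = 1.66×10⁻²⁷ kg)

T = 2πm/(qB) is independent of speed, so T₂/T₁ = (m₂/q₂)/(m₁/q₁).
T_{deuteron}/T_{electron} = (3.34×10^-27/1e) / (9.11×10^-31/1e) = 3660.

ratio ≈ 3660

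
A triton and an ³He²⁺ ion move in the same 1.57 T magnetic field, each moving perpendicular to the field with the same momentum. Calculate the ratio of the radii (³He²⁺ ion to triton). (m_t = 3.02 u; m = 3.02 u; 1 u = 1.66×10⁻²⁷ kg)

ratio ≈ 0.500

r = p/(qB) ⇒ at equal p, r ∝ 1/q.
r_{³He²⁺ ion}/r_{triton} = 0.500.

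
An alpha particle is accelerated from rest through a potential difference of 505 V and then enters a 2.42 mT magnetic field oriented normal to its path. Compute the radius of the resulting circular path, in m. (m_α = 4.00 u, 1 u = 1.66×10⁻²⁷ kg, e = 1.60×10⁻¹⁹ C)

The kinetic energy gained is K = qV = (2×1.60×10^-19)(505) = 1.62×10^-16 J.
v = √(2K/m) = 2.21×10^5 m/s.
r = mv/(qB) = (6.64×10^-27)(2.21×10^5) / [(2×1.60×10^-19)(2.42×10^-3)] = 1.89 m.

r ≈ 1.89 m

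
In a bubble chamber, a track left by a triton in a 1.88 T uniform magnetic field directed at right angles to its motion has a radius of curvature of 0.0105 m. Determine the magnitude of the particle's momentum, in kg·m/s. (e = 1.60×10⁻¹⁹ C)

Since qvB = mv²/r, the momentum p = mv = qBr.
p = (1×1.60×10^-19)(1.88)(0.0105) = 3.16×10^-21 kg·m/s.

p ≈ 3.16×10^-21 kg·m/s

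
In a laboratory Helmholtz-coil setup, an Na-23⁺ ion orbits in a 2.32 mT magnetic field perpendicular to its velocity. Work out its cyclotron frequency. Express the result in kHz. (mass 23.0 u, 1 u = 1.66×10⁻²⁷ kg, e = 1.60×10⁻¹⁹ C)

f ≈ 1.55 kHz

f = qB/(2πm) = (1×1.60×10^-19)(2.32×10^-3) / [2π(3.82×10^-26)] = 1550 Hz.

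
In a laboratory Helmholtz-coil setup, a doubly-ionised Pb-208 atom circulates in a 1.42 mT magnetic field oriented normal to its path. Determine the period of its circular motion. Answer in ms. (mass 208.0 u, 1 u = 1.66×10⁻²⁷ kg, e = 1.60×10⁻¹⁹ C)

T ≈ 4.77 ms

The cyclotron period is independent of speed: T = 2πm/(qB).
T = 2π(3.45×10^-25) / [(2×1.60×10^-19)(1.42×10^-3)] = 4.77×10^-3 s.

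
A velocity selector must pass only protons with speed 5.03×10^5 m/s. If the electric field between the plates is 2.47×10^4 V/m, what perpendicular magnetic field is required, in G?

qE = qvB ⇒ B = E/v = (2.47×10^4) / (5.03×10^5) = 0.0491 T.

B ≈ 491 G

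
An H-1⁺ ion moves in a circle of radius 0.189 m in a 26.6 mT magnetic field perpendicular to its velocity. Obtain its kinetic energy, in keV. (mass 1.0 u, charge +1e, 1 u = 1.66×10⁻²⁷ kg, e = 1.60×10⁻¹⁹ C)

K ≈ 1.22 keV

v = qBr/m = (1×1.60×10^-19)(0.0266)(0.189) / (1.66×10^-27) = 4.85×10^5 m/s.
K = ½mv² = 0.5·(1.66×10^-27)·(4.85×10^5)² = 1.95×10^-16 J = 1.22 keV.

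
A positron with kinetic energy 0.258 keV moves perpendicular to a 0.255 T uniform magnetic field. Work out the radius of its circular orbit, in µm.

r ≈ 213 µm

Convert the energy: K = 0.258 keV = 4.13×10^-17 J.
v = √(2K/m) = √(2·4.13×10^-17/9.11×10^-31) = 9.52×10^6 m/s.
r = mv/(qB) = (9.11×10^-31)(9.52×10^6) / [(1×1.60×10^-19)(0.255)] = 2.13×10^-4 m.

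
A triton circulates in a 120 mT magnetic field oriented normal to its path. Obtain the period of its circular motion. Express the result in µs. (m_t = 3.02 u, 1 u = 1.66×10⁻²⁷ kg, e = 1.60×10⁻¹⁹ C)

T ≈ 1.64 µs

The cyclotron period is independent of speed: T = 2πm/(qB).
T = 2π(5.01×10^-27) / [(1×1.60×10^-19)(0.120)] = 1.64×10^-6 s.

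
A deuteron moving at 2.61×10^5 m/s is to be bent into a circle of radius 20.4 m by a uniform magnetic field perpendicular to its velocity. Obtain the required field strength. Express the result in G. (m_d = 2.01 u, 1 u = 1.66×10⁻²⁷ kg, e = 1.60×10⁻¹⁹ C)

qvB = mv²/r gives B = mv/(qr).
B = (3.34×10^-27)(2.61×10^5) / [(1×1.60×10^-19)(20.4)] = 2.67×10^-4 T.

B ≈ 2.67 G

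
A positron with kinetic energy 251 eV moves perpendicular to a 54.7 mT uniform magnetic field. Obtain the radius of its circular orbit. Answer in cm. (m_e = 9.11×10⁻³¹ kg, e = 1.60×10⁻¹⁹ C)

Convert the energy: K = 251 eV = 4.02×10^-17 J.
v = √(2K/m) = √(2·4.02×10^-17/9.11×10^-31) = 9.39×10^6 m/s.
r = mv/(qB) = (9.11×10^-31)(9.39×10^6) / [(1×1.60×10^-19)(0.0547)] = 9.77×10^-4 m.

r ≈ 0.0977 cm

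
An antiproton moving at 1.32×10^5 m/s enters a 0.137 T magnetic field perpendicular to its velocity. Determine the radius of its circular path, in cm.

r ≈ 1.01 cm

The magnetic force provides the centripetal force: qvB = mv²/r, so r = mv/(qB).
r = (1.67×10^-27 kg)(1.32×10^5 m/s) / [(1×1.60×10^-19 C)(0.137 T)] = 0.0101 m.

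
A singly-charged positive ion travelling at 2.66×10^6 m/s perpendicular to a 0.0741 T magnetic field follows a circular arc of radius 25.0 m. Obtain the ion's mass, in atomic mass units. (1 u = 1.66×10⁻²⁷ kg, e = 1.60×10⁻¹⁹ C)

m ≈ 67.1 u

qvB = mv²/r ⇒ m = qBr/v.
m = (1×1.60×10^-19)(0.0741)(25.0) / (2.66×10^6) = 1.11×10^-25 kg = 67.1 u.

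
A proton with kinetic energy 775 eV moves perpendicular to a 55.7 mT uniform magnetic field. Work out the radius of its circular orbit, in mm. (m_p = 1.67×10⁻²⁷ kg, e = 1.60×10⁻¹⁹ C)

Convert the energy: K = 775 eV = 1.24×10^-16 J.
v = √(2K/m) = √(2·1.24×10^-16/1.67×10^-27) = 3.85×10^5 m/s.
r = mv/(qB) = (1.67×10^-27)(3.85×10^5) / [(1×1.60×10^-19)(0.0557)] = 0.0722 m.

r ≈ 72.2 mm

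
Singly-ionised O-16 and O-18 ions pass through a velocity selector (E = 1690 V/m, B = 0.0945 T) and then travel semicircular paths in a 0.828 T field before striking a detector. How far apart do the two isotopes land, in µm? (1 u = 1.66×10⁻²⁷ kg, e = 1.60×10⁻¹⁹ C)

Both emerge at v = E/B₁ = 1.79×10^4 m/s.
r = mv/(qB₂), so r₁ = 3.585×10^-3 m and r₂ = 4.034×10^-3 m, giving Δr = 4.48×10^-4 m.
After a semicircle each ion lands a diameter 2r from the entry slit, so the separation is 2Δr = 8.96×10^-4 m.

Δd ≈ 896 µm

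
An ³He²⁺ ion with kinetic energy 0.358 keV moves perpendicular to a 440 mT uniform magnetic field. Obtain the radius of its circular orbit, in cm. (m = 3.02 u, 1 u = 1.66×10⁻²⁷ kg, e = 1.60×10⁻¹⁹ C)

Convert the energy: K = 0.358 keV = 5.73×10^-17 J.
v = √(2K/m) = √(2·5.73×10^-17/5.01×10^-27) = 1.51×10^5 m/s.
r = mv/(qB) = (5.01×10^-27)(1.51×10^5) / [(2×1.60×10^-19)(0.440)] = 5.38×10^-3 m.

r ≈ 0.538 cm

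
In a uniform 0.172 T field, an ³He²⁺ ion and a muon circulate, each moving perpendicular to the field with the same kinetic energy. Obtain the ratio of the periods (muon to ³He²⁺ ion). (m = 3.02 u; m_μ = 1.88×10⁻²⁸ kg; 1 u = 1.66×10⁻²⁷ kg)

ratio ≈ 0.0750

T = 2πm/(qB) is independent of speed, so T₂/T₁ = (m₂/q₂)/(m₁/q₁).
T_{muon}/T_{³He²⁺ ion} = (1.88×10^-28/1e) / (5.01×10^-27/2e) = 0.0750.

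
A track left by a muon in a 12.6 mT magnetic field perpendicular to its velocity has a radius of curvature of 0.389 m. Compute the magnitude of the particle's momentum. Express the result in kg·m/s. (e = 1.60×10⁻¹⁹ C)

Since qvB = mv²/r, the momentum p = mv = qBr.
p = (1×1.60×10^-19)(0.0126)(0.389) = 7.84×10^-22 kg·m/s.

p ≈ 7.84×10^-22 kg·m/s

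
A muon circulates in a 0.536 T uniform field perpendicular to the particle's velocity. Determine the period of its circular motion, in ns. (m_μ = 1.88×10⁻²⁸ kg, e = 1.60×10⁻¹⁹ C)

T ≈ 13.8 ns

The cyclotron period is independent of speed: T = 2πm/(qB).
T = 2π(1.88×10^-28) / [(1×1.60×10^-19)(0.536)] = 1.38×10^-8 s.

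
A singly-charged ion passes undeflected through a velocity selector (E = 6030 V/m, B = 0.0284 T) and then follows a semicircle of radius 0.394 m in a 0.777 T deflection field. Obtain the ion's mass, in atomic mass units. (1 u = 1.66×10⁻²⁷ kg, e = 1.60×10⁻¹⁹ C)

m ≈ 139 u

v = E/B₁ = 2.12×10^5 m/s.
From r = mv/(qB₂), m = qB₂r/v = (1×1.60×10^-19)(0.777)(0.394) / (2.12×10^5) = 2.31×10^-25 kg.
In atomic mass units: m = 2.31×10^-25 / 1.66×10^-27 = 139 u.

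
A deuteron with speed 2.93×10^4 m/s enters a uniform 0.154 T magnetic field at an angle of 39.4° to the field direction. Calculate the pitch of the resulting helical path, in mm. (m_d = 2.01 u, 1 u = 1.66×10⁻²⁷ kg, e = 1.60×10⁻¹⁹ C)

The velocity component along B is v∥ = v cos39.4° = 2.26×10^4 m/s.
The cyclotron period T = 2πm/(qB) = 8.51×10^-7 s is set by m, q, B alone.
Pitch = v∥·T = (2.26×10^4)(8.51×10^-7) = 0.0193 m.

pitch ≈ 19.3 mm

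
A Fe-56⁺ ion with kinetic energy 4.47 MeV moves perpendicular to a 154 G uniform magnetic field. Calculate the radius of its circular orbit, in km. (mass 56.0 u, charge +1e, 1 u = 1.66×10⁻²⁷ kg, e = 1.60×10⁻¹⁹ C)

Convert the energy: K = 4.47 MeV = 7.15×10^-13 J.
v = √(2K/m) = √(2·7.15×10^-13/9.30×10^-26) = 3.92×10^6 m/s.
r = mv/(qB) = (9.30×10^-26)(3.92×10^6) / [(1×1.60×10^-19)(0.0154)] = 148 m.

r ≈ 0.148 km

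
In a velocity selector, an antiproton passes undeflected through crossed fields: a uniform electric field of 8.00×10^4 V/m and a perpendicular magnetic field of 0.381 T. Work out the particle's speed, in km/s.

v ≈ 210 km/s

For zero net force, qE = qvB, so v = E/B.
v = (8.00×10^4) / (0.381) = 2.10×10^5 m/s.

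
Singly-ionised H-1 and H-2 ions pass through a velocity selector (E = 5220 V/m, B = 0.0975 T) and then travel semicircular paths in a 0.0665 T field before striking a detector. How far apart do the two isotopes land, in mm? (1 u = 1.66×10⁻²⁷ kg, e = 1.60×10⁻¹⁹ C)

Both emerge at v = E/B₁ = 5.35×10^4 m/s.
r = mv/(qB₂), so r₁ = 8.353×10^-3 m and r₂ = 0.01671 m, giving Δr = 8.35×10^-3 m.
After a semicircle each ion lands a diameter 2r from the entry slit, so the separation is 2Δr = 0.0167 m.

Δd ≈ 16.7 mm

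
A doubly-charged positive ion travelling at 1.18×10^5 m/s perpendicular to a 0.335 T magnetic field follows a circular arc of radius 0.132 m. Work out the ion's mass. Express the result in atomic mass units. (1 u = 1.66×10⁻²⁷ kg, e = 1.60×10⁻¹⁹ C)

qvB = mv²/r ⇒ m = qBr/v.
m = (2×1.60×10^-19)(0.335)(0.132) / (1.18×10^5) = 1.20×10^-25 kg = 72.2 u.

m ≈ 72.2 u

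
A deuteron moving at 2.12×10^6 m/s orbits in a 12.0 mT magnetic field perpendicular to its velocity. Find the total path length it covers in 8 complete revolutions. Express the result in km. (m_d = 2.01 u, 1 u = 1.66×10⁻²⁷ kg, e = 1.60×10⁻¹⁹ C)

L ≈ 0.185 km

r = mv/(qB) = 3.68 m, so one revolution covers 2πr = 23.1 m.
In 8 revolutions: L = 8·2πr = 185 m.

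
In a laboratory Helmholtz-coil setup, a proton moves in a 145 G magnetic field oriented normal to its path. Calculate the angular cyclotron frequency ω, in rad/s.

ω ≈ 1.39×10^6 rad/s

ω = qB/m = (1×1.60×10^-19)(0.0145) / (1.67×10^-27) = 1.39×10^6 rad/s.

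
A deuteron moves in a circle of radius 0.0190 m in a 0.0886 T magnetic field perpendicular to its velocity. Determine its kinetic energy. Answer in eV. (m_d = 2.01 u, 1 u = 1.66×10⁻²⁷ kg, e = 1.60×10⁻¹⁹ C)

K ≈ 67.9 eV

v = qBr/m = (1×1.60×10^-19)(0.0886)(0.0190) / (3.34×10^-27) = 8.07×10^4 m/s.
K = ½mv² = 0.5·(3.34×10^-27)·(8.07×10^4)² = 1.09×10^-17 J = 67.9 eV.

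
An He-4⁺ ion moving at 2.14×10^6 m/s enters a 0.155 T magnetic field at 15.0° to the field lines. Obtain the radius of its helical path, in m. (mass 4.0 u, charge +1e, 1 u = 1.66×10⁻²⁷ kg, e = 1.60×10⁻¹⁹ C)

Only the perpendicular component v⊥ = v sin15.0° = 5.54×10^5 m/s is bent by the field.
r = m v⊥ /(qB) = (6.64×10^-27)(5.54×10^5) / [(1×1.60×10^-19)(0.155)] = 0.148 m.

r ≈ 0.148 m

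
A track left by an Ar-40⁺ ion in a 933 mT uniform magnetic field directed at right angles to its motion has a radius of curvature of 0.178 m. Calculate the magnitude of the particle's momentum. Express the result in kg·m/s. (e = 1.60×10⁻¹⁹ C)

Since qvB = mv²/r, the momentum p = mv = qBr.
p = (1×1.60×10^-19)(0.933)(0.178) = 2.66×10^-20 kg·m/s.

p ≈ 2.66×10^-20 kg·m/s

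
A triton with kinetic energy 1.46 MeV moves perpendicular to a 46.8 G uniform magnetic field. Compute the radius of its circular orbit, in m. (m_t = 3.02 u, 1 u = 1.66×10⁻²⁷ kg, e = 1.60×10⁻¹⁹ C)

r ≈ 64.6 m

Convert the energy: K = 1.46 MeV = 2.34×10^-13 J.
v = √(2K/m) = √(2·2.34×10^-13/5.01×10^-27) = 9.65×10^6 m/s.
r = mv/(qB) = (5.01×10^-27)(9.65×10^6) / [(1×1.60×10^-19)(4.68×10^-3)] = 64.6 m.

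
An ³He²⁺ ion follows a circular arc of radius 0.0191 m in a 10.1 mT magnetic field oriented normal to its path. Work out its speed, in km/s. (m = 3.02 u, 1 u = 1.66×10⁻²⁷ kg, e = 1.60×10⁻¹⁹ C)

v ≈ 12.3 km/s

From qvB = mv²/r, v = qBr/m.
v = (2×1.60×10^-19)(0.0101)(0.0191) / (5.01×10^-27) = 1.23×10^4 m/s.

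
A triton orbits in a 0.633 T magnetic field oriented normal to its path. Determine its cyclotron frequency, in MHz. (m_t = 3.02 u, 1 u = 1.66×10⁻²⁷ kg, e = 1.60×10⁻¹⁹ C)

f ≈ 3.22 MHz

f = qB/(2πm) = (1×1.60×10^-19)(0.633) / [2π(5.01×10^-27)] = 3.22×10^6 Hz.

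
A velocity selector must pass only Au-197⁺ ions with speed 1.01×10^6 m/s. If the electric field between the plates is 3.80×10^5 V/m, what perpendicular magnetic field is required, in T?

B ≈ 0.376 T

qE = qvB ⇒ B = E/v = (3.80×10^5) / (1.01×10^6) = 0.376 T.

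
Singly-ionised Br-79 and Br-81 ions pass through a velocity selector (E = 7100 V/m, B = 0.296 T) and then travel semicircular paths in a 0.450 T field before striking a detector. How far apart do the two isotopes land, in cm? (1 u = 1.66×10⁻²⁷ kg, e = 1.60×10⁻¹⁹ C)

Δd ≈ 0.221 cm

Both emerge at v = E/B₁ = 2.40×10^4 m/s.
r = mv/(qB₂), so r₁ = 0.04369 m and r₂ = 0.04479 m, giving Δr = 1.11×10^-3 m.
After a semicircle each ion lands a diameter 2r from the entry slit, so the separation is 2Δr = 2.21×10^-3 m.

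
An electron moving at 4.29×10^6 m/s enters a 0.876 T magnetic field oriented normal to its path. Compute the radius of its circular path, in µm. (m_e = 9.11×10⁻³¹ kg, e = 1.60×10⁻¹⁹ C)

The magnetic force provides the centripetal force: qvB = mv²/r, so r = mv/(qB).
r = (9.11×10^-31 kg)(4.29×10^6 m/s) / [(1×1.60×10^-19 C)(0.876 T)] = 2.79×10^-5 m.

r ≈ 27.9 µm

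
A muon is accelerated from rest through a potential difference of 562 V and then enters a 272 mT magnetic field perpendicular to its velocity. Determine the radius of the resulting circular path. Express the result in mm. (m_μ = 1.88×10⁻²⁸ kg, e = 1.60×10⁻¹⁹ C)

r ≈ 4.23 mm

The kinetic energy gained is K = qV = (1×1.60×10^-19)(562) = 8.99×10^-17 J.
v = √(2K/m) = 9.78×10^5 m/s.
r = mv/(qB) = (1.88×10^-28)(9.78×10^5) / [(1×1.60×10^-19)(0.272)] = 4.23×10^-3 m.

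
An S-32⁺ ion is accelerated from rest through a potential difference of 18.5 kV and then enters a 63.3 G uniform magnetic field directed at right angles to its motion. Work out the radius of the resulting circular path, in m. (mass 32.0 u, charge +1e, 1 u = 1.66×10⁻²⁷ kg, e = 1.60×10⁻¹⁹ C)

r ≈ 17.5 m

The kinetic energy gained is K = qV = (1×1.60×10^-19)(1.85×10^4) = 2.96×10^-15 J.
v = √(2K/m) = 3.34×10^5 m/s.
r = mv/(qB) = (5.31×10^-26)(3.34×10^5) / [(1×1.60×10^-19)(6.33×10^-3)] = 17.5 m.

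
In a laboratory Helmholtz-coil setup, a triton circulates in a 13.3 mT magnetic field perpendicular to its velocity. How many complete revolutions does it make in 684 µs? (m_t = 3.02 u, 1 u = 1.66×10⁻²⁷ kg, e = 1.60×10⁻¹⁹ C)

N = 46

T = 2πm/(qB) = 2π(5.0132×10^-27) / [(1×1.60×10^-19)(0.0133)] = 1.4802×10^-5 s.
N = t/T = 6.84×10^-4 / 1.4802×10^-5 ≈ 46.21, so 46 complete revolutions.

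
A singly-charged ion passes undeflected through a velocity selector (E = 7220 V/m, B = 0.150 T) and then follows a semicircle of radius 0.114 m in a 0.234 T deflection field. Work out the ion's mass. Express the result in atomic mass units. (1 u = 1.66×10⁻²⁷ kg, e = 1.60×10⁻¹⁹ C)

m ≈ 53.4 u

v = E/B₁ = 4.81×10^4 m/s.
From r = mv/(qB₂), m = qB₂r/v = (1×1.60×10^-19)(0.234)(0.114) / (4.81×10^4) = 8.87×10^-26 kg.
In atomic mass units: m = 8.87×10^-26 / 1.66×10^-27 = 53.4 u.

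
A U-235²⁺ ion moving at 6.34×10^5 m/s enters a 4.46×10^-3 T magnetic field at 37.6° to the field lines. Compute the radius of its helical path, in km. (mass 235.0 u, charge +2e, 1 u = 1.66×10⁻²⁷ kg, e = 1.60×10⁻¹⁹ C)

r ≈ 0.106 km

Only the perpendicular component v⊥ = v sin37.6° = 3.87×10^5 m/s is bent by the field.
r = m v⊥ /(qB) = (3.90×10^-25)(3.87×10^5) / [(2×1.60×10^-19)(4.46×10^-3)] = 106 m.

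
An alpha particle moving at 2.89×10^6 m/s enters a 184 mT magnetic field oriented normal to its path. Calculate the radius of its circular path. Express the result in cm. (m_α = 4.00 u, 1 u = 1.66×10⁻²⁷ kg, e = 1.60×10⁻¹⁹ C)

r ≈ 32.6 cm

The magnetic force provides the centripetal force: qvB = mv²/r, so r = mv/(qB).
r = (6.64×10^-27 kg)(2.89×10^6 m/s) / [(2×1.60×10^-19 C)(0.184 T)] = 0.326 m.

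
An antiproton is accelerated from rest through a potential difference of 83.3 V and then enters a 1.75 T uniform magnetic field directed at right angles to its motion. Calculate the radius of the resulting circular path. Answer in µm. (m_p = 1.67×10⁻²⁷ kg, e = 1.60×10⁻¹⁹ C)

The kinetic energy gained is K = qV = (1×1.60×10^-19)(83.3) = 1.33×10^-17 J.
v = √(2K/m) = 1.26×10^5 m/s.
r = mv/(qB) = (1.67×10^-27)(1.26×10^5) / [(1×1.60×10^-19)(1.75)] = 7.54×10^-4 m.

r ≈ 754 µm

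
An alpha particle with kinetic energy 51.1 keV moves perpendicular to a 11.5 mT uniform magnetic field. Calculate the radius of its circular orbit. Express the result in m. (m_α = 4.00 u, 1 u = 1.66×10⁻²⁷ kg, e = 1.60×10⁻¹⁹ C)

r ≈ 2.83 m

Convert the energy: K = 51.1 keV = 8.18×10^-15 J.
v = √(2K/m) = √(2·8.18×10^-15/6.64×10^-27) = 1.57×10^6 m/s.
r = mv/(qB) = (6.64×10^-27)(1.57×10^6) / [(2×1.60×10^-19)(0.0115)] = 2.83 m.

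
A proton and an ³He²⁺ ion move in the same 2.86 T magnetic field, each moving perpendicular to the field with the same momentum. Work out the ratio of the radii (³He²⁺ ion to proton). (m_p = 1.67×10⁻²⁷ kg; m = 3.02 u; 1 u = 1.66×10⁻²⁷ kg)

r = p/(qB) ⇒ at equal p, r ∝ 1/q.
r_{³He²⁺ ion}/r_{proton} = 0.500.

ratio ≈ 0.500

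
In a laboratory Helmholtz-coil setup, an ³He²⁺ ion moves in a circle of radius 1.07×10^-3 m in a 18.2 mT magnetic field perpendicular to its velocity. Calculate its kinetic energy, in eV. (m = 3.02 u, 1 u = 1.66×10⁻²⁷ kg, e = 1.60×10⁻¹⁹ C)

K ≈ 0.0242 eV

v = qBr/m = (2×1.60×10^-19)(0.0182)(1.07×10^-3) / (5.01×10^-27) = 1240 m/s.
K = ½mv² = 0.5·(5.01×10^-27)·(1240)² = 3.87×10^-21 J = 0.0242 eV.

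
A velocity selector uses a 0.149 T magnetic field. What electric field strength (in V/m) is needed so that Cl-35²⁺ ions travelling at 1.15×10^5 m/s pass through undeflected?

E ≈ 1.71×10^4 V/m

qE = qvB ⇒ E = vB = (1.15×10^5)(0.149) = 1.71×10^4 V/m.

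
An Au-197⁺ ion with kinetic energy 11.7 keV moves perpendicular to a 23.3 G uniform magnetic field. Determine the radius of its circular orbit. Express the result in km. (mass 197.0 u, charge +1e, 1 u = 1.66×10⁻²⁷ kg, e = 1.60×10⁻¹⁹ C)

r ≈ 0.0939 km

Convert the energy: K = 11.7 keV = 1.87×10^-15 J.
v = √(2K/m) = √(2·1.87×10^-15/3.27×10^-25) = 1.07×10^5 m/s.
r = mv/(qB) = (3.27×10^-25)(1.07×10^5) / [(1×1.60×10^-19)(2.33×10^-3)] = 93.9 m.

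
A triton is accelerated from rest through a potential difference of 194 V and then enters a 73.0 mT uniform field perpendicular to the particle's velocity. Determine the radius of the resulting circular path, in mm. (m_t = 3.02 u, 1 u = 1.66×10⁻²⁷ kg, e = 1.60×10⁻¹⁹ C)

r ≈ 47.8 mm

The kinetic energy gained is K = qV = (1×1.60×10^-19)(194) = 3.10×10^-17 J.
v = √(2K/m) = 1.11×10^5 m/s.
r = mv/(qB) = (5.01×10^-27)(1.11×10^5) / [(1×1.60×10^-19)(0.0730)] = 0.0478 m.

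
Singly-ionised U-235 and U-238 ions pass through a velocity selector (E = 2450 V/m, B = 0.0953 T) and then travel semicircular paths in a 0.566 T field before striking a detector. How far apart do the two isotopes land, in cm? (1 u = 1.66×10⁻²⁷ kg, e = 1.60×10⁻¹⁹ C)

Δd ≈ 0.283 cm

Both emerge at v = E/B₁ = 2.57×10^4 m/s.
r = mv/(qB₂), so r₁ = 0.11074 m and r₂ = 0.11216 m, giving Δr = 1.41×10^-3 m.
After a semicircle each ion lands a diameter 2r from the entry slit, so the separation is 2Δr = 2.83×10^-3 m.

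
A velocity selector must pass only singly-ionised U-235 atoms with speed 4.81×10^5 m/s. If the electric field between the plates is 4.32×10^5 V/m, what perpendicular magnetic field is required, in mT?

B ≈ 898 mT

qE = qvB ⇒ B = E/v = (4.32×10^5) / (4.81×10^5) = 0.898 T.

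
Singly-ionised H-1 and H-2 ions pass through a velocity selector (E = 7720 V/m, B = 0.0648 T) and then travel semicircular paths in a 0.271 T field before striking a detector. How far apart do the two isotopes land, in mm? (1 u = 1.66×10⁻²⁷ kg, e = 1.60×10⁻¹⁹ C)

Both emerge at v = E/B₁ = 1.19×10^5 m/s.
r = mv/(qB₂), so r₁ = 4.56×10^-3 m and r₂ = 9.12×10^-3 m, giving Δr = 4.56×10^-3 m.
After a semicircle each ion lands a diameter 2r from the entry slit, so the separation is 2Δr = 9.12×10^-3 m.

Δd ≈ 9.12 mm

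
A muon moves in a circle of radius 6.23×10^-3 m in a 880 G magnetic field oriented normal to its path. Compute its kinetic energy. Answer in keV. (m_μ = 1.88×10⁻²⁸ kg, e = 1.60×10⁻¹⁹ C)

v = qBr/m = (1×1.60×10^-19)(0.0880)(6.23×10^-3) / (1.88×10^-28) = 4.67×10^5 m/s.
K = ½mv² = 0.5·(1.88×10^-28)·(4.67×10^5)² = 2.05×10^-17 J = 0.128 keV.

K ≈ 0.128 keV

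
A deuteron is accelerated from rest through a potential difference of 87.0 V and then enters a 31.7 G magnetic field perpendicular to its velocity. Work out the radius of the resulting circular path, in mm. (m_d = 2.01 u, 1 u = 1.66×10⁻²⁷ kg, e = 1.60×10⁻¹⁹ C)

r ≈ 601 mm

The kinetic energy gained is K = qV = (1×1.60×10^-19)(87.0) = 1.39×10^-17 J.
v = √(2K/m) = 9.13×10^4 m/s.
r = mv/(qB) = (3.34×10^-27)(9.13×10^4) / [(1×1.60×10^-19)(3.17×10^-3)] = 0.601 m.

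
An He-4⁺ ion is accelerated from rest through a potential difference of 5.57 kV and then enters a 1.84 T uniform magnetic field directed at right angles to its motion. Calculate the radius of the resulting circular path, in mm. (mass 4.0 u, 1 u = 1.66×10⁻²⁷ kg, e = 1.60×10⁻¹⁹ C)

The kinetic energy gained is K = qV = (1×1.60×10^-19)(5570) = 8.91×10^-16 J.
v = √(2K/m) = 5.18×10^5 m/s.
r = mv/(qB) = (6.64×10^-27)(5.18×10^5) / [(1×1.60×10^-19)(1.84)] = 0.0117 m.

r ≈ 11.7 mm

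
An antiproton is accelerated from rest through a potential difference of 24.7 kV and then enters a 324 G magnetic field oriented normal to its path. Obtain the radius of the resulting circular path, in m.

r ≈ 0.701 m

The kinetic energy gained is K = qV = (1×1.60×10^-19)(2.47×10^4) = 3.95×10^-15 J.
v = √(2K/m) = 2.18×10^6 m/s.
r = mv/(qB) = (1.67×10^-27)(2.18×10^6) / [(1×1.60×10^-19)(0.0324)] = 0.701 m.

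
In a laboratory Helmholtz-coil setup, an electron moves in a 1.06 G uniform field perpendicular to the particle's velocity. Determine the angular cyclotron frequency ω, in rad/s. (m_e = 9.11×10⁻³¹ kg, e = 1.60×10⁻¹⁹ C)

ω = qB/m = (1×1.60×10^-19)(1.06×10^-4) / (9.11×10^-31) = 1.86×10^7 rad/s.

ω ≈ 1.86×10^7 rad/s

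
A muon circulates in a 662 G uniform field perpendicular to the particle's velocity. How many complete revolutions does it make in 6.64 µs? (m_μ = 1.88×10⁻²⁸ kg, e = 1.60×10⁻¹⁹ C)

N = 59

T = 2πm/(qB) = 2π(1.88×10^-28) / [(1×1.60×10^-19)(0.0662)] = 1.1152×10^-7 s.
N = t/T = 6.64×10^-6 / 1.1152×10^-7 ≈ 59.54, so 59 complete revolutions.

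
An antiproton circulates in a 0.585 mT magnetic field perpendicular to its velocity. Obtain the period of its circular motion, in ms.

The cyclotron period is independent of speed: T = 2πm/(qB).
T = 2π(1.67×10^-27) / [(1×1.60×10^-19)(5.85×10^-4)] = 1.12×10^-4 s.

T ≈ 0.112 ms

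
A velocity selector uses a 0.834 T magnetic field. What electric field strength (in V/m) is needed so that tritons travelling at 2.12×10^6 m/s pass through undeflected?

E ≈ 1.77×10^6 V/m

qE = qvB ⇒ E = vB = (2.12×10^6)(0.834) = 1.77×10^6 V/m.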